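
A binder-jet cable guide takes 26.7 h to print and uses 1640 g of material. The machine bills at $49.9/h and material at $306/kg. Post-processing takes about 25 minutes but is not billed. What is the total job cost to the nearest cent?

$1834.17

Machine cost = 49.9 × 26.7 = $1332.33.
Feedstock cost = 306 × 1640/1000 = $501.84.
Total = 1332.33 + 501.84 = $1834.17.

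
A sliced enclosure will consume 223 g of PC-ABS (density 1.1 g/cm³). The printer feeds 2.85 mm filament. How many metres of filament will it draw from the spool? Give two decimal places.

Extruded volume: 223/1.1 = 202.7273 cm³ (202727.3 mm³).
A = π r² = π × 1.425² = 6.3794 mm².
L = V/A = 202727.3/6.3794 = 31778.43 mm → 31.78 m.

31.78 m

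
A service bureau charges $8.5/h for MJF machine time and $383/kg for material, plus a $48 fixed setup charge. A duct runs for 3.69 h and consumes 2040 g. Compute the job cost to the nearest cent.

Machine cost = 8.5 × 3.69 = $31.365.
Feedstock cost: 383 × 2040/1000 → $781.32.
Adding setup: 31.365 + 781.32 + 48 → 860.685 ≈ $860.69.

$860.69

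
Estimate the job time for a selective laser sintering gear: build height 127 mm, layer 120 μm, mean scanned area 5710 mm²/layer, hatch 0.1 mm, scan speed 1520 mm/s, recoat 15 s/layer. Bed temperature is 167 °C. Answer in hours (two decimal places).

Layer count = ceil(127 / 0.12) = 1059.
Scan path per layer = 5710 / 0.1, so 57100 mm.
Laser time per layer = 57100 / 1520, so 37.5658 s.
Time per layer: 37.5658 + 15 → 52.5658 s.
1059 layers × 52.5658 s/layer = 55667.1822 s, i.e. 15.46 hours.

15.46 hours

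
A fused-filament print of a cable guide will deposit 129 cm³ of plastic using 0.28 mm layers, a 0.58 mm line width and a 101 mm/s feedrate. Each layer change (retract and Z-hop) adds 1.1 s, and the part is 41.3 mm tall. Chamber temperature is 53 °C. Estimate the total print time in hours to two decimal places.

2.23 hours

Bead cross-section = 0.28 × 0.58, so 0.1624 mm².
Path length: 129000 mm³ / 0.1624 mm² → 794335 mm.
Print-move time = 794335 / 101 = 7864.7 s.
Number of layers: 41.3 / 0.28 → 148 (rounded up).
Z-hop total: 148 × 1.1 → 162.8 s.
Total = 7864.7 + 162.8 = 8027.5 s = 2.23 hours.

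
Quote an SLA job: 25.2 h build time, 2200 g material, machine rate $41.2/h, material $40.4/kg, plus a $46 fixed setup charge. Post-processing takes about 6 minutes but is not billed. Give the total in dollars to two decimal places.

Machine-time cost = 41.2 × 25.2, so $1038.24.
Material charge = 40.4 × 2200/1000 = $88.88.
Total = 1038.24 + 88.88 + 46 = $1173.12.

$1173.12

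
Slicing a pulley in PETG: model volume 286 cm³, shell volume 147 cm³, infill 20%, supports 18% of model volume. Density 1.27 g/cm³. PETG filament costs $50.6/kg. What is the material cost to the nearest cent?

$14.54

Infill region = 286 − 147 = 139 cm³.
Infill volume: 0.20 × 139 → 27.8 cm³.
Support: 0.18 × 286 → 51.48 cm³.
Deposited volume = 147 + 27.8 + 51.48 = 226.28 cm³.
Mass = 226.28 × 1.27 = 287.3756 g.
Cost = 287.3756 g / 1000 × $50.6/kg = $14.54.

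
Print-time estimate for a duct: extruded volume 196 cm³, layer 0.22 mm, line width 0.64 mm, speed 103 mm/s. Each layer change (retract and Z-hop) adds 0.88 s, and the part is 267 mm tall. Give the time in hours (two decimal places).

4.05 hours

Bead cross-section = 0.22 × 0.64, so 0.1408 mm².
Path length: 196000 mm³ / 0.1408 mm² → 1392045.5 mm.
Time extruding = 1392045.5 / 103 = 13515 s.
Number of layers: 267 / 0.22 → 1214 (rounded up).
Layer-change overhead = 1214 × 0.88 = 1068.32 s.
Altogether 13515 + 1068.32 = 14583.32 s, i.e. 4.05 hours.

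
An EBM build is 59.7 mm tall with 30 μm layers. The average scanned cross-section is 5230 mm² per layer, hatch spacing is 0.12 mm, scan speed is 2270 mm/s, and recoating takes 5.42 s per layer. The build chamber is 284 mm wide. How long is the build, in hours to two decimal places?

Layers = ⌈59.7/0.03⌉ = 1990.
Per-layer scan distance: 5230 / 0.12 → 43583.3 mm.
Beam time per layer = 43583.3 / 2270 = 19.1997 s.
Per-layer time: 19.1997 + 5.42 → 24.6197 s.
Build time = 1990 × 24.6197 = 48993.203 s = 13.61 hours.

13.61 hours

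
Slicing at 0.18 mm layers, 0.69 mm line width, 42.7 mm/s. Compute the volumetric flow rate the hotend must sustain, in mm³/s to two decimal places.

5.30

Bead cross-section = 0.18 × 0.69 = 0.1242 mm².
Volumetric flow = 42.7 × 0.1242 = 5.30 mm³/s.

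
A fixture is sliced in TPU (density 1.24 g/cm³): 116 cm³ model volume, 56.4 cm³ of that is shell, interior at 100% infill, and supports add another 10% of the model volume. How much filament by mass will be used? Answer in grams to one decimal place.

Infill region = 116 − 56.4 = 59.6 cm³.
Deposited infill: 1.00 × 59.6 → 59.6 cm³.
Support: 0.10 × 116 → 11.6 cm³.
Deposited volume = 56.4 + 59.6 + 11.6 = 127.6 cm³.
Mass = 127.6 × 1.24 = 158.224 g.

158.2 g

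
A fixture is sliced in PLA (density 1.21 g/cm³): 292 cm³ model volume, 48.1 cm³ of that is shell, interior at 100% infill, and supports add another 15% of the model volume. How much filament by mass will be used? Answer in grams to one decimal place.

406.3 g

Infill region = 292 − 48.1, so 243.9 cm³.
Deposited infill: 1.00 × 243.9 → 243.9 cm³.
Support: 0.15 × 292 → 43.8 cm³.
Deposited volume = 48.1 + 243.9 + 43.8, so 335.8 cm³.
Mass = 335.8 × 1.21, so 406.318 g.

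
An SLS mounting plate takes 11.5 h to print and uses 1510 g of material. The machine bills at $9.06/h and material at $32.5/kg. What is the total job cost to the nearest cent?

Machine-time cost: 9.06 × 11.5 → $104.19.
Feedstock cost = 32.5 × 1510/1000, so $49.075.
Total = 104.19 + 49.075 = 153.265 ≈ $153.27.

$153.27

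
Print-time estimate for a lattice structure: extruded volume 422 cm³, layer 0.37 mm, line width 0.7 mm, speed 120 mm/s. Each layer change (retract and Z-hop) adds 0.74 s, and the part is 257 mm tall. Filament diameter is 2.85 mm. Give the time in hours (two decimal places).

Bead cross-section = 0.37 × 0.7, so 0.259 mm².
Path length: 422000 mm³ / 0.259 mm² → 1629343.6 mm.
Time extruding = 1629343.6 / 120, so 13577.9 s.
Layers = ⌈257/0.37⌉ = 695.
Layer-change overhead: 695 × 0.74 → 514.3 s.
Altogether 13577.9 + 514.3 = 14092.2 s, i.e. 3.91 hours.

3.91 hours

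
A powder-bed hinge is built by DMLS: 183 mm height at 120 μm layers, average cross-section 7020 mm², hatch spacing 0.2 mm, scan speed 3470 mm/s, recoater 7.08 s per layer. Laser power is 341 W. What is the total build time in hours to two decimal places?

Number of layers: 183 / 0.12 → 1525 (rounded up).
Scan path per layer: 7020 / 0.2 → 35100 mm.
Scan time per layer = 35100 / 3470, so 10.1153 s.
Time per layer = 10.1153 + 7.08 = 17.1953 s.
Total: 1525 × 17.1953 s = 26222.8325 s → 7.28 hours.

7.28 hours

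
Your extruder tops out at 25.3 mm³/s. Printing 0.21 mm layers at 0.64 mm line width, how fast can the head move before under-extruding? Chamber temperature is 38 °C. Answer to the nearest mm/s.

188 mm/s

Bead cross-section = 0.21 × 0.64, so 0.1344 mm².
v_max = Q/A = 25.3/0.1344 = 188.24 mm/s → 188 mm/s.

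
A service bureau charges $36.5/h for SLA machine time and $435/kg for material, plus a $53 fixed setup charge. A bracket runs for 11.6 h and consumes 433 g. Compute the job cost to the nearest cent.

$664.76

Machine-time cost: 36.5 × 11.6 → $423.40.
Material charge: 435 × 433/1000 → $188.355.
Total = 423.40 + 188.355 + 53 = 664.755 ≈ $664.76.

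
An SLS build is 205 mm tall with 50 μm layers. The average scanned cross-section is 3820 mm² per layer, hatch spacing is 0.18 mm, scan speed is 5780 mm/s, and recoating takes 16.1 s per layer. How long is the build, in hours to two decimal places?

22.52 hours

Layers = ⌈205/0.05⌉ = 4100.
Hatch length per layer = 3820 / 0.18 = 21222.2 mm.
Laser time per layer: 21222.2 / 5780 → 3.6717 s.
Layer cycle = 3.6717 + 16.1, so 19.7717 s.
Total: 4100 × 19.7717 s = 81063.97 s → 22.52 hours.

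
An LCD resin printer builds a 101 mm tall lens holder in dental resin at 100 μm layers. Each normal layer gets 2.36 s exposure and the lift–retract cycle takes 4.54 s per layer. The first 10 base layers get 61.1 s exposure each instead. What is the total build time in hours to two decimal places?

2.10 hours

Layers = ⌈101/0.1⌉ = 1010.
Bottom layers = 10 × (61.1 + 4.54) = 656.4 s.
Remaining layers = 1000 × (2.36 + 4.54), so 6900 s.
Sum: 656.4 + 6900 = 7556.4 s → 2.10 hours.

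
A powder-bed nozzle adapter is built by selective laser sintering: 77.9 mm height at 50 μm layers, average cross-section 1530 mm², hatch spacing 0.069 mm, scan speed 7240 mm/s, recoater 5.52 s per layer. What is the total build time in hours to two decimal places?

3.71 hours

Layer count = ceil(77.9 / 0.05) = 1558.
Per-layer scan distance = 1530 / 0.069, so 22173.9 mm.
Per-layer scan time: 22173.9 / 7240 → 3.0627 s.
Per-layer time = 3.0627 + 5.52, so 8.5827 s.
Total: 1558 × 8.5827 s = 13371.8466 s → 3.71 hours.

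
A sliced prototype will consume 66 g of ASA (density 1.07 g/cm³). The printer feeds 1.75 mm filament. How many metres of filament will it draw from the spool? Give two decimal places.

Extruded volume: 66/1.07 = 61.6822 cm³ (61682.2 mm³).
A = π r² = π × 0.875² = 2.4053 mm².
L = V/A = 61682.2/2.4053 = 25644.29 mm → 25.64 m.

25.64 m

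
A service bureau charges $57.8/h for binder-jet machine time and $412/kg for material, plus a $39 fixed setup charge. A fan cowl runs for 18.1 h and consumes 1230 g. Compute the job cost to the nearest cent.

Machine-time cost = 57.8 × 18.1 = $1046.18.
Material cost = 412 × 1230/1000, so $506.76.
Adding setup: 1046.18 + 506.76 + 39 → $1591.94.

$1591.94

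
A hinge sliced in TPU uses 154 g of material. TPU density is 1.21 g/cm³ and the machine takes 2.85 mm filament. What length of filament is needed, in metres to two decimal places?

Extruded volume: 154/1.21 = 127.2727 cm³ (127272.7 mm³).
Cross-section of 2.85 mm filament: π·(2.85/2)² = 6.3794 mm².
L = V/A = 127272.7/6.3794 = 19950.58 mm → 19.95 m.

19.95 m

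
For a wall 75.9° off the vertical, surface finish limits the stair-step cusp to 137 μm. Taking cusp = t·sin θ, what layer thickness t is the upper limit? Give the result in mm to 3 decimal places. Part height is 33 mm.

Layer height = cusp / sin(75.9°) = 0.137 / 0.9699 = 0.141 mm.

0.141 mm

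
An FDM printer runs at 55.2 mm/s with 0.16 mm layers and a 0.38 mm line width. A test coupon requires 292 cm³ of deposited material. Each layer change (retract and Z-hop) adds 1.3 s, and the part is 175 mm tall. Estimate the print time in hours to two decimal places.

Extrusion cross-section = 0.16 × 0.38, so 0.0608 mm².
Toolpath length = 292 cm³ / 0.0608 mm² = 292000 / 0.0608 = 4802631.6 mm.
Time extruding = 4802631.6 / 55.2 = 87004.2 s.
Number of layers: 175 / 0.16 → 1094 (rounded up).
Z-hop total = 1094 × 1.3, so 1422.2 s.
Altogether 87004.2 + 1422.2 = 88426.4 s, i.e. 24.56 hours.

24.56 hours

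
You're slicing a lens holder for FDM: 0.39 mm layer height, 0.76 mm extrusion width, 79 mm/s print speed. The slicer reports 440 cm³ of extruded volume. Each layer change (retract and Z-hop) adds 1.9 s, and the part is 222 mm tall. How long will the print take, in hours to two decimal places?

Line area = 0.39 × 0.76, so 0.2964 mm².
Toolpath length = 440 cm³ / 0.2964 mm² = 440000 / 0.2964 = 1484480.4 mm.
Extrusion time = 1484480.4 / 79, so 18790.9 s.
Layer count = ceil(222 / 0.39) = 570.
Non-print overhead: 570 × 1.9 → 1083 s.
Total = 18790.9 + 1083 = 19873.9 s = 5.52 hours.

5.52 hours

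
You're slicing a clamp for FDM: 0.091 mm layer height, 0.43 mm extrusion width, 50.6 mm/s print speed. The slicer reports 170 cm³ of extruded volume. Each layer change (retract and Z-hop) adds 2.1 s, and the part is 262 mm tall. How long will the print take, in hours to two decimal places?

25.53 hours

Extrusion cross-section = 0.091 × 0.43 = 0.03913 mm².
Total extruded path = 170000/0.03913 = 4344492.7 mm.
Time extruding: 4344492.7 / 50.6 → 85859.5 s.
Layer count = ceil(262 / 0.091) = 2880.
Z-hop total: 2880 × 2.1 → 6048 s.
Altogether 85859.5 + 6048 = 91907.5 s, i.e. 25.53 hours.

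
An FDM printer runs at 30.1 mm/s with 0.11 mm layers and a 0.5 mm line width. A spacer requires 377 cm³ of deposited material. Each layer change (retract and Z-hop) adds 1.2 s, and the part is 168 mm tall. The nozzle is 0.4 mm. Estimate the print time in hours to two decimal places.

Extrusion cross-section = 0.11 × 0.5 = 0.055 mm².
Toolpath length = 377 cm³ / 0.055 mm² = 377000 / 0.055 = 6854545.5 mm.
Print-move time: 6854545.5 / 30.1 → 227725.8 s.
Number of layers: 168 / 0.11 → 1528 (rounded up).
Z-hop total: 1528 × 1.2 → 1833.6 s.
Altogether 227725.8 + 1833.6 = 229559.4 s, i.e. 63.77 hours.

63.77 hours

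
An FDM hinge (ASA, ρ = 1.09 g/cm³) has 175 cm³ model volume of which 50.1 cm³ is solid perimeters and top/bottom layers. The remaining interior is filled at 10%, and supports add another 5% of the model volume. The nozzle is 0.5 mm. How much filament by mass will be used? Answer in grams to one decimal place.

77.8 g

Interior volume: 175 − 50.1 → 124.9 cm³.
Deposited infill = 0.10 × 124.9 = 12.49 cm³.
Support = 0.05 × 175, so 8.75 cm³.
Total printed volume = 50.1 + 12.49 + 8.75 = 71.34 cm³.
Mass: 71.34 × 1.09 → 77.7606 g.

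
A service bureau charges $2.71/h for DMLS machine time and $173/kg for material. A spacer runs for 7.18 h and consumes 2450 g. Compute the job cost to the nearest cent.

$443.31

Time charge = 2.71 × 7.18 = $19.4578.
Feedstock cost = 173 × 2450/1000 = $423.85.
Job cost: 19.4578 + 423.85 = 443.3078 ≈ $443.31.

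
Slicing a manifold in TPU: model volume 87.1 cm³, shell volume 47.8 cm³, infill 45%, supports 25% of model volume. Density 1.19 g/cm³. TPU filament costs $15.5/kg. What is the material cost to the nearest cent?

$1.61

Infill region = 87.1 − 47.8 = 39.3 cm³.
Deposited infill = 0.45 × 39.3 = 17.685 cm³.
Support: 0.25 × 87.1 → 21.775 cm³.
Total extruded = 47.8 + 17.685 + 21.775 = 87.26 cm³.
Mass = 87.26 × 1.19 = 103.8394 g.
At $15.5/kg: 103.8394/1000 × 15.5 = $1.61.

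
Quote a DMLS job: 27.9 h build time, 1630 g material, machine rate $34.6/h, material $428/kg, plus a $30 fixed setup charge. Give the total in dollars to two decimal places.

$1692.98

Machine cost: 34.6 × 27.9 → $965.34.
Feedstock cost = 428 × 1630/1000, so $697.64.
Total = 965.34 + 697.64 + 30 = $1692.98.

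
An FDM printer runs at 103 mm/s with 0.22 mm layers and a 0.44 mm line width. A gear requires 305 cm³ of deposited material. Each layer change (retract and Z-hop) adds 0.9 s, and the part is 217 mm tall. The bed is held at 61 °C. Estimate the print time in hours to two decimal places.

Line area = 0.22 × 0.44 = 0.0968 mm².
Path length: 305000 mm³ / 0.0968 mm² → 3150826.4 mm.
Extrusion time: 3150826.4 / 103 → 30590.5 s.
Layer count = ceil(217 / 0.22) = 987.
Layer-change overhead = 987 × 0.9 = 888.3 s.
Altogether 30590.5 + 888.3 = 31478.8 s, i.e. 8.74 hours.

8.74 hours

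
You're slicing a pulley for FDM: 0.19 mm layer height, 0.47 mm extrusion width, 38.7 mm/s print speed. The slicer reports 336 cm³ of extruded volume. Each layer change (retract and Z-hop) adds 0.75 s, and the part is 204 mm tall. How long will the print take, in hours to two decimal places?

27.23 hours

Bead cross-section = 0.19 × 0.47 = 0.0893 mm².
Path length: 336000 mm³ / 0.0893 mm² → 3762598 mm.
Print-move time: 3762598 / 38.7 → 97224.8 s.
Layers = ⌈204/0.19⌉ = 1074.
Layer-change overhead = 1074 × 0.75 = 805.5 s.
Total = 97224.8 + 805.5 = 98030.3 s = 27.23 hours.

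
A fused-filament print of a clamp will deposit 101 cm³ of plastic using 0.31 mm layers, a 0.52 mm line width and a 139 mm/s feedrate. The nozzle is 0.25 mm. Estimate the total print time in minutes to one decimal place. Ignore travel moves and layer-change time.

75.1 minutes

Bead cross-section = 0.31 × 0.52 = 0.1612 mm².
Toolpath length = 101 cm³ / 0.1612 mm² = 101000 / 0.1612 = 626550.9 mm.
Print-move time: 626550.9 / 139 → 4507.6 s.
4507.6 s = 75.1 minutes.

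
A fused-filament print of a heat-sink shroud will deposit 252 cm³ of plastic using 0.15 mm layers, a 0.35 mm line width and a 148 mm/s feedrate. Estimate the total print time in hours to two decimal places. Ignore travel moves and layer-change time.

9.01 hours

Line area = 0.15 × 0.35, so 0.0525 mm².
Total extruded path = 252000/0.0525 = 4800000 mm.
Extrusion time: 4800000 / 148 → 32432.4 s.
In the requested units: 32432.4 s = 9.01 hours.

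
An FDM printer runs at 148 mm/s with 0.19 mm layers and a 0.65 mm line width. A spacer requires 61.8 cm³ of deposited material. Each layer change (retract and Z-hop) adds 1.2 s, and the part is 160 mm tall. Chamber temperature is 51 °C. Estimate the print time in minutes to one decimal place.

Bead cross-section = 0.19 × 0.65 = 0.1235 mm².
Path length: 61800 mm³ / 0.1235 mm² → 500404.9 mm.
Extrusion time = 500404.9 / 148 = 3381.1 s.
Number of layers: 160 / 0.19 → 843 (rounded up).
Z-hop total = 843 × 1.2 = 1011.6 s.
Altogether 3381.1 + 1011.6 = 4392.7 s, i.e. 73.2 minutes.

73.2 minutes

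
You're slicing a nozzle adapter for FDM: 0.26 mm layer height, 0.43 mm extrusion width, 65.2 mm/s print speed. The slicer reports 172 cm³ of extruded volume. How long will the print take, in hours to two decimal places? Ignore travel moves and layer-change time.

6.55 hours

Bead cross-section = 0.26 × 0.43, so 0.1118 mm².
Path length: 172000 mm³ / 0.1118 mm² → 1538461.5 mm.
Extrusion time = 1538461.5 / 65.2 = 23596 s.
That's 23596 s → 6.55 hours.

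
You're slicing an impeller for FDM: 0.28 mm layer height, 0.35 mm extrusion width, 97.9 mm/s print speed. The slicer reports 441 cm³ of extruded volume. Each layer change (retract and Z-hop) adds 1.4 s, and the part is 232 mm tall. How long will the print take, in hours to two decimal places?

Extrusion cross-section = 0.28 × 0.35, so 0.098 mm².
Path length: 441000 mm³ / 0.098 mm² → 4500000 mm.
Time extruding: 4500000 / 97.9 → 45965.3 s.
Number of layers: 232 / 0.28 → 829 (rounded up).
Layer-change overhead = 829 × 1.4 = 1160.6 s.
Total = 45965.3 + 1160.6 = 47125.9 s = 13.09 hours.

13.09 hours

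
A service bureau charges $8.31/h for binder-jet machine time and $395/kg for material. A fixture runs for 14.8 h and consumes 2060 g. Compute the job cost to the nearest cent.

$936.69

Time charge = 8.31 × 14.8 = $122.988.
Material charge: 395 × 2060/1000 → $813.70.
Total = 122.988 + 813.70 = 936.688 ≈ $936.69.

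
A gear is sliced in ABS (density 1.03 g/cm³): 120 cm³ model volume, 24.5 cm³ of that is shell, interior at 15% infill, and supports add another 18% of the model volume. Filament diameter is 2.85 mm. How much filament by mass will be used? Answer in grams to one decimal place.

Volume inside the shell: 120 − 24.5 → 95.5 cm³.
Infill volume = 0.15 × 95.5, so 14.325 cm³.
Support = 0.18 × 120 = 21.6 cm³.
Deposited volume: 24.5 + 14.325 + 21.6 → 60.425 cm³.
Mass = 60.425 × 1.03 = 62.23775 g.

62.2 g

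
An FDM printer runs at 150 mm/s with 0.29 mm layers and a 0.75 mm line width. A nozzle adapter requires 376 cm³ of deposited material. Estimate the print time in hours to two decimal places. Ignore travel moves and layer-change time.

3.20 hours

Extrusion cross-section = 0.29 × 0.75 = 0.2175 mm².
Path length: 376000 mm³ / 0.2175 mm² → 1728735.6 mm.
Print-move time: 1728735.6 / 150 → 11524.9 s.
Converting: 11524.9 s = 3.20 hours.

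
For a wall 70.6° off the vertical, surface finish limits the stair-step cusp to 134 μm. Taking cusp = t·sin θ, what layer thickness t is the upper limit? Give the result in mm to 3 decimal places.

0.142 mm

sin(70.6°) = 0.9432; t_max = 0.134/0.9432 = 0.142 mm.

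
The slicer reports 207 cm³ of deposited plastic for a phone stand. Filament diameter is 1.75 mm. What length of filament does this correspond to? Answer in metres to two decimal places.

86.06 m

Cross-section of 1.75 mm filament: π·(1.75/2)² = 2.4053 mm².
Length = 207 cm³ / 2.4053 mm² = 207000 / 2.4053 = 86059.95 mm = 86.06 m.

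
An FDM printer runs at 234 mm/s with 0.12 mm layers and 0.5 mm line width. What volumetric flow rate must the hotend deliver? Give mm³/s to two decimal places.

Extrusion cross-section = 0.12 × 0.5 = 0.06 mm².
Q = v·A = 234 × 0.06 = 14.04 mm³/s.

14.04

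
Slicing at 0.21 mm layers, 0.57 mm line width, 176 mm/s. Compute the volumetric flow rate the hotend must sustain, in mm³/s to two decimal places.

Bead cross-section = 0.21 × 0.57, so 0.1197 mm².
Volumetric flow = 176 × 0.1197 = 21.07 mm³/s.

21.07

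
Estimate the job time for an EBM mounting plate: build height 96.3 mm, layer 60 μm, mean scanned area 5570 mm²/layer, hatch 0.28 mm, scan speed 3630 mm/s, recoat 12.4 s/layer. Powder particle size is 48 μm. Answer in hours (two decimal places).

Layers = ⌈96.3/0.06⌉ = 1605.
Per-layer scan distance = 5570 / 0.28, so 19892.9 mm.
Scan time per layer = 19892.9 / 3630, so 5.4801 s.
Per-layer time: 5.4801 + 12.4 → 17.8801 s.
Total: 1605 × 17.8801 s = 28697.5605 s → 7.97 hours.

7.97 hours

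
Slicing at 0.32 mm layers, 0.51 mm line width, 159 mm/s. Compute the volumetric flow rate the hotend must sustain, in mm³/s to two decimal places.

25.95

A = 0.32 × 0.51, so 0.1632 mm².
Q = v·A = 159 × 0.1632 = 25.95 mm³/s.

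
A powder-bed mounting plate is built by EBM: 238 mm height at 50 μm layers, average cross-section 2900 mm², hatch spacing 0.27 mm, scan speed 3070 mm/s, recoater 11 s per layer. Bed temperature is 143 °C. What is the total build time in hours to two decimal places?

Number of layers: 238 / 0.05 → 4760 (rounded up).
Per-layer scan distance = 2900 / 0.27 = 10740.7 mm.
Per-layer scan time: 10740.7 / 3070 → 3.4986 s.
Time per layer = 3.4986 + 11, so 14.4986 s.
Build time = 4760 × 14.4986 = 69013.336 s = 19.17 hours.

19.17 hours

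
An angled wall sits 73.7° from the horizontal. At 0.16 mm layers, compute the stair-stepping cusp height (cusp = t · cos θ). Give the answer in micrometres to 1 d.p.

h_c = t·cos θ = 0.16 × 0.2807 = 0.044912 mm (44.9 μm).

44.9 μm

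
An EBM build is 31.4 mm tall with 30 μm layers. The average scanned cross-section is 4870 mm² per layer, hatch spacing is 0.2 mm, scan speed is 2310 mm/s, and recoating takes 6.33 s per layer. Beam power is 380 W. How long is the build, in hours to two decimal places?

4.91 hours

Number of layers: 31.4 / 0.03 → 1047 (rounded up).
Hatch length per layer = 4870 / 0.2 = 24350 mm.
Per-layer scan time = 24350 / 2310 = 10.5411 s.
Per-layer time: 10.5411 + 6.33 → 16.8711 s.
1047 layers × 16.8711 s/layer = 17664.0417 s, i.e. 4.91 hours.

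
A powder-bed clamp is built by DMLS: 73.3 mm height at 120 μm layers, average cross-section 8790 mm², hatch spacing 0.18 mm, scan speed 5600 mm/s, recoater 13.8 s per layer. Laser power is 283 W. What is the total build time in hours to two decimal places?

3.82 hours

Number of layers: 73.3 / 0.12 → 611 (rounded up).
Per-layer scan distance = 8790 / 0.18, so 48833.3 mm.
Scan time per layer: 48833.3 / 5600 → 8.7202 s.
Layer cycle = 8.7202 + 13.8, so 22.5202 s.
Build time = 611 × 22.5202 = 13759.8422 s = 3.82 hours.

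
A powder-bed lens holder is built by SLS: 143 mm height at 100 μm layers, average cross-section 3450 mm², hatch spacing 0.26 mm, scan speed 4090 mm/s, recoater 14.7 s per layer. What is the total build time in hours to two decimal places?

7.13 hours

Layer count = ceil(143 / 0.1) = 1430.
Per-layer scan distance = 3450 / 0.26, so 13269.2 mm.
Per-layer scan time = 13269.2 / 4090, so 3.2443 s.
Time per layer: 3.2443 + 14.7 → 17.9443 s.
Total: 1430 × 17.9443 s = 25660.349 s → 7.13 hours.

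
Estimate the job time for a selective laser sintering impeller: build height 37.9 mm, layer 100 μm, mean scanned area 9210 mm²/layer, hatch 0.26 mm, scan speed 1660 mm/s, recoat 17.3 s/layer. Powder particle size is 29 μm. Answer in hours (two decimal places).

4.07 hours

Number of layers: 37.9 / 0.1 → 379 (rounded up).
Hatch length per layer = 9210 / 0.26, so 35423.1 mm.
Laser time per layer: 35423.1 / 1660 → 21.3392 s.
Layer cycle = 21.3392 + 17.3 = 38.6392 s.
379 layers × 38.6392 s/layer = 14644.2568 s, i.e. 4.07 hours.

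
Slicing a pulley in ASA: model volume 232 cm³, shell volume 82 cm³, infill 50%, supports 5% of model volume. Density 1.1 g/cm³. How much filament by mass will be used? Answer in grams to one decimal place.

185.5 g

Interior volume = 232 − 82 = 150 cm³.
Infill volume: 0.50 × 150 → 75 cm³.
Support = 0.05 × 232, so 11.6 cm³.
Deposited volume = 82 + 75 + 11.6 = 168.6 cm³.
Mass = 168.6 × 1.1, so 185.46 g.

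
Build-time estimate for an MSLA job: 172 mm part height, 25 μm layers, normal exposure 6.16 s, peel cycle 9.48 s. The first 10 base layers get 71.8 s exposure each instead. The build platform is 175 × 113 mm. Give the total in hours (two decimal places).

30.07 hours

Layers = ⌈172/0.025⌉ = 6880.
Base layers: 10 × (71.8 + 9.48) → 812.8 s.
Normal layers: 6870 × (6.16 + 9.48) → 107446.8 s.
Sum: 812.8 + 107446.8 = 108259.6 s → 30.07 hours.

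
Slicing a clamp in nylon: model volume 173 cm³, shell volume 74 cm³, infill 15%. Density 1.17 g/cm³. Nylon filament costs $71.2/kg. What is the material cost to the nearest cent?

$7.40

Infill region: 173 − 74 → 99 cm³.
Infill deposited = 0.15 × 99, so 14.85 cm³.
Total extruded = 74 + 14.85, so 88.85 cm³.
Mass: 88.85 × 1.17 → 103.9545 g.
Cost = 103.9545 g / 1000 × $71.2/kg = $7.40.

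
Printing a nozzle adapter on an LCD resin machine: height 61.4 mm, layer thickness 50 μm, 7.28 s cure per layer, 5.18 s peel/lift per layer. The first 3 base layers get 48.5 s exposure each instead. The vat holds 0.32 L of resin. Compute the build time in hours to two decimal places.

4.28 hours

Layer count = ceil(61.4 / 0.05) = 1228.
Bottom layers: 3 × (48.5 + 5.18) → 161.04 s.
Remaining layers = 1225 × (7.28 + 5.18), so 15263.5 s.
Total = 161.04 + 15263.5 = 15424.54 s = 4.28 hours.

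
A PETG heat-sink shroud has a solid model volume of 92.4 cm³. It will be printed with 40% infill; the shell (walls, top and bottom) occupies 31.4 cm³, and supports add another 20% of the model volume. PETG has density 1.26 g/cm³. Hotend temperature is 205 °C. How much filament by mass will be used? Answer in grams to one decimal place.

Interior volume: 92.4 − 31.4 → 61 cm³.
Infill volume = 0.40 × 61, so 24.4 cm³.
Support = 0.20 × 92.4 = 18.48 cm³.
Deposited volume = 31.4 + 24.4 + 18.48 = 74.28 cm³.
Mass: 74.28 × 1.26 → 93.5928 g.

93.6 g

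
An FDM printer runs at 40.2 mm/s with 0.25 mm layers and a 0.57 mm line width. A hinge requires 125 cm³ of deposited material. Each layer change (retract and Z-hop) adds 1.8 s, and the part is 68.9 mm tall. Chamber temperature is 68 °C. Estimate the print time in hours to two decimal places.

6.20 hours

Bead cross-section = 0.25 × 0.57, so 0.1425 mm².
Toolpath length = 125 cm³ / 0.1425 mm² = 125000 / 0.1425 = 877193 mm.
Extrusion time = 877193 / 40.2 = 21820.7 s.
Layers = ⌈68.9/0.25⌉ = 276.
Layer-change overhead: 276 × 1.8 → 496.8 s.
Total = 21820.7 + 496.8 = 22317.5 s = 6.20 hours.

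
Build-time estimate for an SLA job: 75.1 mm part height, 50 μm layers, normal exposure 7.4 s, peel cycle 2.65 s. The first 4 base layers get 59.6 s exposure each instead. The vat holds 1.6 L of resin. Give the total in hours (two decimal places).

4.25 hours

Layers = ⌈75.1/0.05⌉ = 1502.
Base layers = 4 × (59.6 + 2.65) = 249 s.
Regular layers = 1498 × (7.4 + 2.65) = 15054.9 s.
Sum: 249 + 15054.9 = 15303.9 s → 4.25 hours.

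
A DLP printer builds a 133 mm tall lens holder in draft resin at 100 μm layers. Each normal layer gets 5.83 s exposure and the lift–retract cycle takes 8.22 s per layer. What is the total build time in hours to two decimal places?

Number of layers: 133 / 0.1 → 1330 (rounded up).
Cycle time = 5.83 + 8.22 = 14.05 s.
Build time: 1330 × 14.05 s = 18686.5 s, i.e. 5.19 hours.

5.19 hours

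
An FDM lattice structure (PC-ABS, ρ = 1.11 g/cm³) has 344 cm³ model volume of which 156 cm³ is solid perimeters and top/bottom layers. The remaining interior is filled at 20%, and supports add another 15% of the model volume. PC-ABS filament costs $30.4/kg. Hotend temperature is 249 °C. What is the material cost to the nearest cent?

$8.27

Volume inside the shell: 344 − 156 → 188 cm³.
Infill deposited = 0.20 × 188 = 37.6 cm³.
Support: 0.15 × 344 → 51.6 cm³.
Total extruded: 156 + 37.6 + 51.6 → 245.2 cm³.
Mass = 245.2 × 1.11, so 272.172 g.
Cost = 272.172 g / 1000 × $30.4/kg = $8.27.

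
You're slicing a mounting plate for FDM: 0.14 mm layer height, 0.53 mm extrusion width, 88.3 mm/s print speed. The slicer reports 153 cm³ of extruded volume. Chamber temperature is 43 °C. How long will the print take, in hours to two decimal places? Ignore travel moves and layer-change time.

6.49 hours

Extrusion cross-section = 0.14 × 0.53 = 0.0742 mm².
Total extruded path = 153000/0.0742 = 2061994.6 mm.
Time extruding = 2061994.6 / 88.3, so 23352.1 s.
That's 23352.1 s → 6.49 hours.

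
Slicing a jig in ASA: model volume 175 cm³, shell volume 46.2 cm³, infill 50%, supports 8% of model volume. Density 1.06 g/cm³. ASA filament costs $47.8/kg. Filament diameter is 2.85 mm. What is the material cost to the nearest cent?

Volume inside the shell: 175 − 46.2 → 128.8 cm³.
Infill volume = 0.50 × 128.8 = 64.4 cm³.
Support = 0.08 × 175 = 14 cm³.
Total printed volume = 46.2 + 64.4 + 14, so 124.6 cm³.
Mass: 124.6 × 1.06 → 132.076 g.
Cost = 132.076 g / 1000 × $47.8/kg = $6.31.

$6.31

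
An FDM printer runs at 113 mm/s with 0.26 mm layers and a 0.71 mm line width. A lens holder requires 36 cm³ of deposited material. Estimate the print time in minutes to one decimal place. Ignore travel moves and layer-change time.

28.8 minutes

Extrusion cross-section = 0.26 × 0.71 = 0.1846 mm².
Total extruded path = 36000/0.1846 = 195016.3 mm.
Extrusion time = 195016.3 / 113 = 1725.8 s.
1725.8 s = 28.8 minutes.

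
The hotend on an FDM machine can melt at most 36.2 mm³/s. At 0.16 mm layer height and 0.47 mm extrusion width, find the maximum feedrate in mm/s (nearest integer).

Extrusion cross-section: 0.16 × 0.47 → 0.0752 mm².
v_max = Q/A = 36.2/0.0752 = 481.38 mm/s → 481 mm/s.

481 mm/s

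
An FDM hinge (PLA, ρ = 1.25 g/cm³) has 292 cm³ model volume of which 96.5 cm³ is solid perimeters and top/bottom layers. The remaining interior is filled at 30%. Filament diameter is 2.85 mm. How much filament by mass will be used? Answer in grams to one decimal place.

Interior volume = 292 − 96.5 = 195.5 cm³.
Infill deposited = 0.30 × 195.5 = 58.65 cm³.
Deposited volume = 96.5 + 58.65 = 155.15 cm³.
Mass = 155.15 × 1.25, so 193.9375 g.

193.9 g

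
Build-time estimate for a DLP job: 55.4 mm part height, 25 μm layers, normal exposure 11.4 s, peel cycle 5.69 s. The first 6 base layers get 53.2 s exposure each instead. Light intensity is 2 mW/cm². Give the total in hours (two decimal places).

Layers = ⌈55.4/0.025⌉ = 2216.
Burn-in layers: 6 × (53.2 + 5.69) → 353.34 s.
Remaining layers = 2210 × (11.4 + 5.69), so 37768.9 s.
Sum: 353.34 + 37768.9 = 38122.24 s → 10.59 hours.

10.59 hours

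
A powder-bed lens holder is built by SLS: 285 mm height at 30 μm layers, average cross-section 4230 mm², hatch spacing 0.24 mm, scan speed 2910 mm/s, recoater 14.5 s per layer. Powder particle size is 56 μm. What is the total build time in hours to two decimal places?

54.25 hours

Number of layers: 285 / 0.03 → 9500 (rounded up).
Hatch length per layer: 4230 / 0.24 → 17625 mm.
Scan time per layer = 17625 / 2910 = 6.0567 s.
Layer cycle: 6.0567 + 14.5 → 20.5567 s.
9500 layers × 20.5567 s/layer = 195288.65 s, i.e. 54.25 hours.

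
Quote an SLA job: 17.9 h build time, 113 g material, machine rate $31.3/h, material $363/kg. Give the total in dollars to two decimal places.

$601.29

Machine-time cost = 31.3 × 17.9, so $560.27.
Material charge = 363 × 113/1000, so $41.019.
Job cost: 560.27 + 41.019 = 601.289 ≈ $601.29.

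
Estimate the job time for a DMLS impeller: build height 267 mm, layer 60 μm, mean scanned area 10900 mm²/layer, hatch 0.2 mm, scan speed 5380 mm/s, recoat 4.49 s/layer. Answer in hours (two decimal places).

18.07 hours

Number of layers: 267 / 0.06 → 4450 (rounded up).
Scan path per layer = 10900 / 0.2, so 54500 mm.
Per-layer scan time: 54500 / 5380 → 10.1301 s.
Per-layer time: 10.1301 + 4.49 → 14.6201 s.
Total: 4450 × 14.6201 s = 65059.445 s → 18.07 hours.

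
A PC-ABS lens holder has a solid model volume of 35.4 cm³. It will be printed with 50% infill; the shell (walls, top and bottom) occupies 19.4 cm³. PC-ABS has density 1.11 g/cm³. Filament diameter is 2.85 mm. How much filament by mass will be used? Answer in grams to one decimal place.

30.4 g

Volume inside the shell = 35.4 − 19.4, so 16 cm³.
Deposited infill: 0.50 × 16 → 8 cm³.
Deposited volume = 19.4 + 8 = 27.4 cm³.
Mass = 27.4 × 1.11, so 30.414 g.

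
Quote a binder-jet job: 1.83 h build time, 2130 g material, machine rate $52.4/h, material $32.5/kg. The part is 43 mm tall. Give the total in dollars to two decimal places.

Machine-time cost: 52.4 × 1.83 → $95.892.
Material charge = 32.5 × 2130/1000, so $69.225.
Total = 95.892 + 69.225 = 165.117 ≈ $165.12.

$165.12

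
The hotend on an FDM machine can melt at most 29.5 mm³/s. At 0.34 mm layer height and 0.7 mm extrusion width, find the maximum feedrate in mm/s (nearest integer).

Bead cross-section = 0.34 × 0.7, so 0.238 mm².
Max speed = 29.5 / 0.238 = 123.95 ≈ 124 mm/s.

124 mm/s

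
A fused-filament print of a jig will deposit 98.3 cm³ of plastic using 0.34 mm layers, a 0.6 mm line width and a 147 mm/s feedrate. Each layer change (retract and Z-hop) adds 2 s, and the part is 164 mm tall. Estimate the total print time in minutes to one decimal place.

Bead cross-section = 0.34 × 0.6 = 0.204 mm².
Path length: 98300 mm³ / 0.204 mm² → 481862.7 mm.
Print-move time = 481862.7 / 147, so 3278 s.
Number of layers: 164 / 0.34 → 483 (rounded up).
Non-print overhead: 483 × 2 → 966 s.
Total = 3278 + 966 = 4244 s = 70.7 minutes.

70.7 minutes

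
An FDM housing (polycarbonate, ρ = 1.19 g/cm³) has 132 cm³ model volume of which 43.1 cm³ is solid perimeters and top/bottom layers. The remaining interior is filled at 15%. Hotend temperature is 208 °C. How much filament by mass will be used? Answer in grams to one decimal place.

67.2 g

Volume inside the shell = 132 − 43.1, so 88.9 cm³.
Infill deposited = 0.15 × 88.9 = 13.335 cm³.
Total printed volume: 43.1 + 13.335 → 56.435 cm³.
Mass: 56.435 × 1.19 → 67.15765 g.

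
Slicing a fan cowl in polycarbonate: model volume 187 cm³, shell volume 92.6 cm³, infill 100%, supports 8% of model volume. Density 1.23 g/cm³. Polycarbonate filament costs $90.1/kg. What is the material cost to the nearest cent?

Interior volume: 187 − 92.6 → 94.4 cm³.
Deposited infill = 1.00 × 94.4, so 94.4 cm³.
Support = 0.08 × 187, so 14.96 cm³.
Total printed volume: 92.6 + 94.4 + 14.96 → 201.96 cm³.
Mass = 201.96 × 1.23, so 248.4108 g.
Cost = 248.4108 g / 1000 × $90.1/kg = $22.38.

$22.38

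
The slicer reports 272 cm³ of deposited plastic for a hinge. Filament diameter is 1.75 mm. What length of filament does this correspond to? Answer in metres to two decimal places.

113.08 m

Cross-section of 1.75 mm filament: π·(1.75/2)² = 2.4053 mm².
L = 272000 mm³ / 2.4053 mm² = 113083.61 mm, i.e. 113.08 m.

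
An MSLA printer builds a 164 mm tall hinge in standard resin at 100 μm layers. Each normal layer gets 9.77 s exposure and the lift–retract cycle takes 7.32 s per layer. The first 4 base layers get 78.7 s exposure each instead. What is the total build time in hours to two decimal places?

Layer count = ceil(164 / 0.1) = 1640.
Burn-in layers = 4 × (78.7 + 7.32) = 344.08 s.
Normal layers: 1636 × (9.77 + 7.32) → 27959.24 s.
Sum: 344.08 + 27959.24 = 28303.32 s → 7.86 hours.

7.86 hours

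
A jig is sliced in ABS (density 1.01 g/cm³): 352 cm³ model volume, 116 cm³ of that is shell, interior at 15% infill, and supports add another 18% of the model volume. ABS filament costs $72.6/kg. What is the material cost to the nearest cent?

$15.75

Infill region = 352 − 116 = 236 cm³.
Infill deposited = 0.15 × 236, so 35.4 cm³.
Support = 0.18 × 352, so 63.36 cm³.
Total printed volume = 116 + 35.4 + 63.36, so 214.76 cm³.
Mass = 214.76 × 1.01 = 216.9076 g.
Cost = 216.9076 g / 1000 × $72.6/kg = $15.75.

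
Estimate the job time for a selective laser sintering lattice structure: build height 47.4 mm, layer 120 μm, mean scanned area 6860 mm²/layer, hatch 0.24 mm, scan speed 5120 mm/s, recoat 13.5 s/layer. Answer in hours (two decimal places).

Layers = ⌈47.4/0.12⌉ = 395.
Per-layer scan distance = 6860 / 0.24 = 28583.3 mm.
Per-layer scan time = 28583.3 / 5120, so 5.5827 s.
Layer cycle: 5.5827 + 13.5 → 19.0827 s.
395 layers × 19.0827 s/layer = 7537.6665 s, i.e. 2.09 hours.

2.09 hours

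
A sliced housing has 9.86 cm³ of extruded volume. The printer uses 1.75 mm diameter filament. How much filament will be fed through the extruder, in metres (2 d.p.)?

Filament cross-section = π × (1.75/2)² = 2.4053 mm².
Length = 9.86 cm³ / 2.4053 mm² = 9860 / 2.4053 = 4099.28 mm = 4.10 m.

4.10 m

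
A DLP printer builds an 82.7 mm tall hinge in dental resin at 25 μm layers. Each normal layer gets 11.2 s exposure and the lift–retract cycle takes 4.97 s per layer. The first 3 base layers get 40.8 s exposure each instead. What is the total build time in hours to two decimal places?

14.88 hours

Layers = ⌈82.7/0.025⌉ = 3308.
Burn-in layers = 3 × (40.8 + 4.97) = 137.31 s.
Regular layers = 3305 × (11.2 + 4.97) = 53441.85 s.
Sum: 137.31 + 53441.85 = 53579.16 s → 14.88 hours.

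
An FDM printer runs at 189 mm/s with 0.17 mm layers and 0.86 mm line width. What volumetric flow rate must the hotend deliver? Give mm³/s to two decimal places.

27.63

Bead cross-section = 0.17 × 0.86, so 0.1462 mm².
Q = v·A = 189 × 0.1462 = 27.63 mm³/s.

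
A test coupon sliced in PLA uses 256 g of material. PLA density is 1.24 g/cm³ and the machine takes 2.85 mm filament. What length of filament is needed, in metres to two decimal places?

32.36 m

Extruded volume: 256/1.24 = 206.4516 cm³ (206451.6 mm³).
A = π r² = π × 1.425² = 6.3794 mm².
L = V/A = 206451.6/6.3794 = 32362.23 mm → 32.36 m.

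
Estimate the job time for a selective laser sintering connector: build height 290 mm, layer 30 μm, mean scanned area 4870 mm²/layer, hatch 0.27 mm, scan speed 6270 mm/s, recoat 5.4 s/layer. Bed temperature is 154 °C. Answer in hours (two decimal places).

22.23 hours

Layers = ⌈290/0.03⌉ = 9667.
Scan path per layer = 4870 / 0.27, so 18037 mm.
Laser time per layer: 18037 / 6270 → 2.8767 s.
Per-layer time = 2.8767 + 5.4 = 8.2767 s.
Total: 9667 × 8.2767 s = 80010.8589 s → 22.23 hours.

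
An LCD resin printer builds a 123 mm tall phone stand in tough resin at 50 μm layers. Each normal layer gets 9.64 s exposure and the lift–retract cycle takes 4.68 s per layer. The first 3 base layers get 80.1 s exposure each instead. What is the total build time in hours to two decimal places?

Number of layers: 123 / 0.05 → 2460 (rounded up).
Base layers = 3 × (80.1 + 4.68) = 254.34 s.
Remaining layers = 2457 × (9.64 + 4.68), so 35184.24 s.
Total = 254.34 + 35184.24 = 35438.58 s = 9.84 hours.

9.84 hours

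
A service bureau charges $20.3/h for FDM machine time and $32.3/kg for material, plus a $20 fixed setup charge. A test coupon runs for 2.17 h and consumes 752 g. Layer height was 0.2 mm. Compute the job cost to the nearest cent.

Time charge: 20.3 × 2.17 → $44.051.
Feedstock cost = 32.3 × 752/1000, so $24.2896.
Adding setup: 44.051 + 24.2896 + 20 → 88.3406 ≈ $88.34.

$88.34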